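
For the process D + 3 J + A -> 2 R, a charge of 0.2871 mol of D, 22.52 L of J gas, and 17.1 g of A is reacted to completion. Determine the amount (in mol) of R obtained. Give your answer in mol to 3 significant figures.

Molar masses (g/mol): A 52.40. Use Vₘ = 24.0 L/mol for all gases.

0.574 mol

n(D) = 0.2871 mol
n(J) = 22.52 / 24.0 = 0.9383 mol
n(A) = 17.10 / 52.40 = 0.3263 mol
n/ν for D = 0.2871/1 = 0.2871
n/ν for J = 0.9383/3 = 0.3128
n/ν for A = 0.3263/1 = 0.3263
Smallest n/ν is D → limiting reagent.
n(R) = (2/1) × 0.2871 = 0.5742 mol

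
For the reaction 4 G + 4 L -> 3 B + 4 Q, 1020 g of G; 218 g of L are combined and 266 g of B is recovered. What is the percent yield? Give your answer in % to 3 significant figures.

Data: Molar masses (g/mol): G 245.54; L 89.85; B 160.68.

n(G) = 1020 / 245.54 = 4.154 mol
n(L) = 218.0 / 89.85 = 2.426 mol
n/ν for G = 4.154/4 = 1.039
n/ν for L = 2.426/4 = 0.6065
Smallest n/ν is L → limiting reagent.
theoretical n(B) = (3/4) × 2.426 = 1.820 mol → 292.4 g
% yield = 266 / 292.4 × 100 = 90.97 %

91.0 %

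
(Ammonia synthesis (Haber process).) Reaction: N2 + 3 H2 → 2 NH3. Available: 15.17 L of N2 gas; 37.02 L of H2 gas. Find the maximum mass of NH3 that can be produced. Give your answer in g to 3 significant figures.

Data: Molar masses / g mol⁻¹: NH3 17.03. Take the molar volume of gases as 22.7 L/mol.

18.5 g

n(N2) = 15.17 / 22.7 = 0.6683 mol
n(H2) = 37.02 / 22.7 = 1.631 mol
n/ν for N2 = 0.6683/1 = 0.6683
n/ν for H2 = 1.631/3 = 0.5437
Smallest n/ν is H2 → limiting reagent.
n(NH3) = (2/3) × 1.631 = 1.087 mol
mass = 1.087 × 17.03 = 18.51 g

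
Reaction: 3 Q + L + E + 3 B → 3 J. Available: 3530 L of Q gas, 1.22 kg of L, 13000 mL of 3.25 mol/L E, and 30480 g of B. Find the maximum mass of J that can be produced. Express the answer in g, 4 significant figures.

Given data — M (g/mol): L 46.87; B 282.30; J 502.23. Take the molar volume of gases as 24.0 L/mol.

n(Q) = 3530 / 24.0 = 147.1 mol
n(L) = 1.220×1000 / 46.87 = 26.03 mol
n(E) = 3.25 × 13000/1000 = 42.25 mol
n(B) = 30480 / 282.30 = 108.0 mol
n/ν for Q = 147.1/3 = 49.03
n/ν for L = 26.03/1 = 26.03
n/ν for E = 42.25/1 = 42.25
n/ν for B = 108.0/3 = 36.00
Smallest n/ν is L → limiting reagent.
n(J) = (3/1) × 26.03 = 78.09 mol
mass = 78.09 × 502.23 = 39220 g

39220 g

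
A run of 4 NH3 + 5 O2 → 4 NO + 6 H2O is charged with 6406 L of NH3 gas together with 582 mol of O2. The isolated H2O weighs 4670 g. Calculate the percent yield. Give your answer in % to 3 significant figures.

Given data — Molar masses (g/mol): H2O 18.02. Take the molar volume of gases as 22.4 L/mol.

60.4 %

n(NH3) = 6406 / 22.4 = 286.0 mol
n(O2) = 582.0 mol
n/ν for NH3 = 286.0/4 = 71.50
n/ν for O2 = 582.0/5 = 116.4
Smallest n/ν is NH3 → limiting reagent.
theoretical n(H2O) = (6/4) × 286.0 = 429.0 mol → 7731 g
% yield = 4670 / 7731 × 100 = 60.41 %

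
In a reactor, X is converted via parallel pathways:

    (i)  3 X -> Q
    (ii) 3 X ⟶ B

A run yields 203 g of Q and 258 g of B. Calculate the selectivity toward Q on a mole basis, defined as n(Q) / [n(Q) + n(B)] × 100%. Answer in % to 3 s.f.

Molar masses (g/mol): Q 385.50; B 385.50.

n(Q) = 203 / 385.50 = 0.5266 mol
n(B) = 258 / 385.50 = 0.6693 mol
selectivity = 0.5266/(0.5266+0.6693) × 100 = 44.03 %

44.0 %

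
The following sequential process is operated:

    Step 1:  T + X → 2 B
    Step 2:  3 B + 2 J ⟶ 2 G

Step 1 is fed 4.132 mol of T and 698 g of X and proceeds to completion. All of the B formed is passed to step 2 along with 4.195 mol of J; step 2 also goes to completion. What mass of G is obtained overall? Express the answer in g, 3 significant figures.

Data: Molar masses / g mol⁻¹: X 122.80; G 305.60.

Step 1:
n(T) = 4.132 mol
n(X) = 698.0 / 122.80 = 5.684 mol
n/ν for T = 4.132/1 = 4.132
n/ν for X = 5.684/1 = 5.684
Smallest n/ν is T → limiting reagent.
n(B) produced = (2/1) × 4.132 = 8.264 mol
Step 2:
n(B) available = 8.264 mol
n(J) = 4.195 mol
n/ν for B = 8.264/3 = 2.755
n/ν for J = 4.195/2 = 2.098
Smallest n/ν is J → limiting reagent.
n(G) = (2/2) × 4.195 = 4.195 mol
mass = 4.195 × 305.60 = 1282 g

1280 g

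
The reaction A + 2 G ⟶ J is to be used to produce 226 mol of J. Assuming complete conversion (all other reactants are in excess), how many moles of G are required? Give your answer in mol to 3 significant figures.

452 mol

n(J) = 226.0 mol
n(G) = (2/1) × 226.0 = 452.0 mol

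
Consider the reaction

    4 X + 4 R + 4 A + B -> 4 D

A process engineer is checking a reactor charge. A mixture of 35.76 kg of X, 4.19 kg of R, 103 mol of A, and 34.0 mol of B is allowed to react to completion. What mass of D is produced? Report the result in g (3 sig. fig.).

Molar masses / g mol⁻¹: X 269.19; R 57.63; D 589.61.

n(X) = 35.76×1000 / 269.19 = 132.8 mol
n(R) = 4.190×1000 / 57.63 = 72.71 mol
n(A) = 103.0 mol
n(B) = 34.00 mol
n/ν for X = 132.8/4 = 33.20
n/ν for R = 72.71/4 = 18.18
n/ν for A = 103.0/4 = 25.75
n/ν for B = 34.00/1 = 34.00
Smallest n/ν is R → limiting reagent.
n(D) = (4/4) × 72.71 = 72.71 mol
mass = 72.71 × 589.61 = 42870 g

42900 g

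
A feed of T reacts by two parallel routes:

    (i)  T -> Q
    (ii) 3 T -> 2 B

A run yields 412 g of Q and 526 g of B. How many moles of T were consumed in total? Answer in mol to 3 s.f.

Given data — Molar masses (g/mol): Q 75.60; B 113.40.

12.4 mol

n(Q) = 412 / 75.60 = 5.450 mol
n(B) = 526 / 113.40 = 4.638 mol
n(T) via (i) = (1/1)×5.450 = 5.450 mol
n(T) via (ii) = (3/2)×4.638 = 6.957 mol
total n(T) = 5.450 + 6.957 = 12.41 mol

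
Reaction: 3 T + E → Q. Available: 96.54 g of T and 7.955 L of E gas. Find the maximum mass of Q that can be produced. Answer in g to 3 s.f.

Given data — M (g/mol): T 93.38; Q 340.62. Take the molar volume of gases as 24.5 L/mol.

111 g

n(T) = 96.54 / 93.38 = 1.034 mol
n(E) = 7.955 / 24.5 = 0.3247 mol
n/ν for T = 1.034/3 = 0.3447
n/ν for E = 0.3247/1 = 0.3247
Smallest n/ν is E → limiting reagent.
n(Q) = (1/1) × 0.3247 = 0.3247 mol
mass = 0.3247 × 340.62 = 110.6 g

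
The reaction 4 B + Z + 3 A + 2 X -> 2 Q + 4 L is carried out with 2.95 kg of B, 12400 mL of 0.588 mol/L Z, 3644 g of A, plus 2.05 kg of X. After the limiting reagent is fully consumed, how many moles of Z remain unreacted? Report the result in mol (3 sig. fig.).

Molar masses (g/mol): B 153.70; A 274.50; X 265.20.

n(B) = 2.950×1000 / 153.70 = 19.19 mol
n(Z) = 0.588 × 12400/1000 = 7.291 mol
n(A) = 3644 / 274.50 = 13.28 mol
n(X) = 2.050×1000 / 265.20 = 7.730 mol
n/ν → B: 4.798, Z: 7.291, A: 4.427, X: 3.865; X is limiting.
Z consumed = (1/2) × 7.730 = 3.865 mol
Z remaining = 7.291 − 3.865 = 3.426 mol

3.43 mol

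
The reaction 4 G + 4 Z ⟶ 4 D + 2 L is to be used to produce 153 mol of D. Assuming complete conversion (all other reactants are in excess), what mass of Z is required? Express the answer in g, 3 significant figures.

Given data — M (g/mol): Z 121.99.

n(D) = 153.0 mol
n(Z) = (4/4) × 153.0 = 153.0 mol
mass = 153.0 × 121.99 = 18660 g

18700 g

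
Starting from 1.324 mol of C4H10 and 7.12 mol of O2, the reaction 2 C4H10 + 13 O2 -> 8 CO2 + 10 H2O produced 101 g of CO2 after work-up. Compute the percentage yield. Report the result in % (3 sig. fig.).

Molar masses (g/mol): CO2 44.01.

n(C4H10) = 1.324 mol
n(O2) = 7.120 mol
n/ν for C4H10 = 1.324/2 = 0.6620
n/ν for O2 = 7.120/13 = 0.5477
Smallest n/ν is O2 → limiting reagent.
theoretical n(CO2) = (8/13) × 7.120 = 4.382 mol → 192.9 g
% yield = 101 / 192.9 × 100 = 52.36 %

52.4 %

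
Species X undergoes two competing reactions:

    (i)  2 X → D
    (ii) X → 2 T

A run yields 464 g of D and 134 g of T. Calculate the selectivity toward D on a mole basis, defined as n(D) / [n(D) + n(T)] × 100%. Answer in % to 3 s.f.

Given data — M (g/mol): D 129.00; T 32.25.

n(D) = 464 / 129.00 = 3.597 mol
n(T) = 134 / 32.25 = 4.155 mol
selectivity = 3.597/(3.597+4.155) × 100 = 46.40 %

46.4 %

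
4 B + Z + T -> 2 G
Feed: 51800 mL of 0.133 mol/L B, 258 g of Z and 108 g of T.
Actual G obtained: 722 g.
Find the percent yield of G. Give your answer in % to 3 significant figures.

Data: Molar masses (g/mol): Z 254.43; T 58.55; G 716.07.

49.7 %

n(B) = 0.133 × 51800/1000 = 6.889 mol
n(Z) = 258.0 / 254.43 = 1.014 mol
n(T) = 108.0 / 58.55 = 1.845 mol
n/ν for B = 6.889/4 = 1.722
n/ν for Z = 1.014/1 = 1.014
n/ν for T = 1.845/1 = 1.845
Smallest n/ν is Z → limiting reagent.
theoretical n(G) = (2/1) × 1.014 = 2.028 mol → 1452 g
% yield = 722 / 1452 × 100 = 49.72 %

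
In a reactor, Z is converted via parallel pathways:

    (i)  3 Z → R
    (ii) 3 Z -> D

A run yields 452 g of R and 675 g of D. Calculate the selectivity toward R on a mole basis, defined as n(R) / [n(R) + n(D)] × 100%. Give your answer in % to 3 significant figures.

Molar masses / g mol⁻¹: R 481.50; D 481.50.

n(R) = 452 / 481.50 = 0.9387 mol
n(D) = 675 / 481.50 = 1.402 mol
selectivity = 0.9387/(0.9387+1.402) × 100 = 40.10 %

40.1 %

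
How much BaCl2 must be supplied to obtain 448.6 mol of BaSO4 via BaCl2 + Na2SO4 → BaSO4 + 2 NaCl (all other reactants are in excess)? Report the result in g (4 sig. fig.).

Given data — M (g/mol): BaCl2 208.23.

n(BaSO4) = 448.6 mol
n(BaCl2) = (1/1) × 448.6 = 448.6 mol
mass = 448.6 × 208.23 = 93410 g

93410 g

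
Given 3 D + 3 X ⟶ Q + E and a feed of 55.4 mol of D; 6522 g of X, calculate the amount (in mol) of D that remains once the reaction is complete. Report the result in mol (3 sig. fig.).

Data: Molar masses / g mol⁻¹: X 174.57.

18.0 mol

n(D) = 55.40 mol
n(X) = 6522 / 174.57 = 37.36 mol
n/ν for D = 55.40/3 = 18.47
n/ν for X = 37.36/3 = 12.45
Smallest n/ν is X → limiting reagent.
D consumed = (3/3) × 37.36 = 37.36 mol
D remaining = 55.40 − 37.36 = 18.04 mol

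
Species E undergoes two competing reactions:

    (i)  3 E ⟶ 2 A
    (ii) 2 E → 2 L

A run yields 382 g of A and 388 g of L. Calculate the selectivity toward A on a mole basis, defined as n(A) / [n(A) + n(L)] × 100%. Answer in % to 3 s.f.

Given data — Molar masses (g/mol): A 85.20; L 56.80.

n(A) = 382 / 85.20 = 4.484 mol
n(L) = 388 / 56.80 = 6.831 mol
selectivity = 4.484/(4.484+6.831) × 100 = 39.63 %

39.6 %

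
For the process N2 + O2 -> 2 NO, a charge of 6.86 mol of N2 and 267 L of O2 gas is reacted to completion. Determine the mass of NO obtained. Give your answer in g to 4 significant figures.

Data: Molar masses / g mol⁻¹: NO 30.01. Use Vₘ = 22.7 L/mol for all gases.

411.7 g

n(N2) = 6.860 mol
n(O2) = 267.0 / 22.7 = 11.76 mol
n/ν for N2 = 6.860/1 = 6.860
n/ν for O2 = 11.76/1 = 11.76
Smallest n/ν is N2 → limiting reagent.
n(NO) = (2/1) × 6.860 = 13.72 mol
mass = 13.72 × 30.01 = 411.7 g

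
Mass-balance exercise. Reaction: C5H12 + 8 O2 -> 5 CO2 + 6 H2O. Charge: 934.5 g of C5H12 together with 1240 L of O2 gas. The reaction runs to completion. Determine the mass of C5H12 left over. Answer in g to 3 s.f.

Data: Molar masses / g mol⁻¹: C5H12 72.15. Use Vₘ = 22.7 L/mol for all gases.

442 g

n(C5H12) = 934.5 / 72.15 = 12.95 mol
n(O2) = 1240 / 22.7 = 54.63 mol
n/ν for C5H12 = 12.95/1 = 12.95
n/ν for O2 = 54.63/8 = 6.829
Smallest n/ν is O2 → limiting reagent.
C5H12 consumed = (1/8) × 54.63 = 6.829 mol
C5H12 remaining = 12.95 − 6.829 = 6.121 mol
mass = 6.121 × 72.15 = 441.6 g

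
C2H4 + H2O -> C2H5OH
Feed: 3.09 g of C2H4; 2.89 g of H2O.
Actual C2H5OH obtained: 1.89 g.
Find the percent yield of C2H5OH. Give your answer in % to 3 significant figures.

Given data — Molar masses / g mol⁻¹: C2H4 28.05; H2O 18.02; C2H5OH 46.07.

37.2 %

n(C2H4) = 3.090 / 28.05 = 0.1102 mol
n(H2O) = 2.890 / 18.02 = 0.1604 mol
n/ν for C2H4 = 0.1102/1 = 0.1102
n/ν for H2O = 0.1604/1 = 0.1604
Smallest n/ν is C2H4 → limiting reagent.
theoretical n(C2H5OH) = (1/1) × 0.1102 = 0.1102 mol → 5.077 g
% yield = 1.89 / 5.077 × 100 = 37.23 %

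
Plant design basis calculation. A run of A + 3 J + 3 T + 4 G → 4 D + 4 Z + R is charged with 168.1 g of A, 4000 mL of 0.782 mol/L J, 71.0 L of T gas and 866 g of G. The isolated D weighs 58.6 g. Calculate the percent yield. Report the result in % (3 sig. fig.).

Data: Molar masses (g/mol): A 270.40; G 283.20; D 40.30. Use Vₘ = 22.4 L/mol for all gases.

n(A) = 168.1 / 270.40 = 0.6217 mol
n(J) = 0.782 × 4000/1000 = 3.128 mol
n(T) = 71.00 / 22.4 = 3.170 mol
n(G) = 866.0 / 283.20 = 3.058 mol
n/ν for A = 0.6217/1 = 0.6217
n/ν for J = 3.128/3 = 1.043
n/ν for T = 3.170/3 = 1.057
n/ν for G = 3.058/4 = 0.7645
Smallest n/ν is A → limiting reagent.
theoretical n(D) = (4/1) × 0.6217 = 2.487 mol → 100.2 g
% yield = 58.6 / 100.2 × 100 = 58.48 %

58.5 %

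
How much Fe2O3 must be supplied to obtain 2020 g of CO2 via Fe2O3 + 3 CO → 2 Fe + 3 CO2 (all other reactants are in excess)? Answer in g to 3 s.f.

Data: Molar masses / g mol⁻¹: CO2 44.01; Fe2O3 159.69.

n(CO2) = 2020 / 44.01 = 45.90 mol
n(Fe2O3) = (1/3) × 45.90 = 15.30 mol
mass = 15.30 × 159.69 = 2443 g

2440 g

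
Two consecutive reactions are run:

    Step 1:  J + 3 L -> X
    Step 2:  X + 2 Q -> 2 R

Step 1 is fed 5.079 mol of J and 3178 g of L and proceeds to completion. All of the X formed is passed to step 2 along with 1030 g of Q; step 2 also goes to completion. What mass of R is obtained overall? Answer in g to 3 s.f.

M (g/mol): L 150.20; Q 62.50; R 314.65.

3200 g

Step 1:
n(J) = 5.079 mol
n(L) = 3178 / 150.20 = 21.16 mol
n/ν for J = 5.079/1 = 5.079
n/ν for L = 21.16/3 = 7.053
Smallest n/ν is J → limiting reagent.
n(X) produced = (1/1) × 5.079 = 5.079 mol
Step 2:
n(X) available = 5.079 mol
n(Q) = 1030 / 62.50 = 16.48 mol
n/ν for X = 5.079/1 = 5.079
n/ν for Q = 16.48/2 = 8.240
Smallest n/ν is X → limiting reagent.
n(R) = (2/1) × 5.079 = 10.16 mol
mass = 10.16 × 314.65 = 3197 g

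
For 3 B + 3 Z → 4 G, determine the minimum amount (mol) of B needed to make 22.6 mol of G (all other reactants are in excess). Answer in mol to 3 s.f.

n(G) = 22.60 mol
n(B) = (3/4) × 22.60 = 16.95 mol

17.0 mol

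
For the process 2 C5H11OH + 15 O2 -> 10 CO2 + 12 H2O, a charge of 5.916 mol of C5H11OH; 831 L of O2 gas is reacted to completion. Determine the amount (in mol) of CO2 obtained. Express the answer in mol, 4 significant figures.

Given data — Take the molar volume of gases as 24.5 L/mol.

n(C5H11OH) = 5.916 mol
n(O2) = 831.0 / 24.5 = 33.92 mol
n/ν for C5H11OH = 5.916/2 = 2.958
n/ν for O2 = 33.92/15 = 2.261
Smallest n/ν is O2 → limiting reagent.
n(CO2) = (10/15) × 33.92 = 22.61 mol

22.61 mol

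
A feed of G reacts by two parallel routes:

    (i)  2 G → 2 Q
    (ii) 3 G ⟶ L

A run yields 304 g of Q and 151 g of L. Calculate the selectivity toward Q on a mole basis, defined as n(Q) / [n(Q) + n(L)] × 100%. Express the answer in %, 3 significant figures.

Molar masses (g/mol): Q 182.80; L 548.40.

85.8 %

n(Q) = 304 / 182.80 = 1.663 mol
n(L) = 151 / 548.40 = 0.2753 mol
selectivity = 1.663/(1.663+0.2753) × 100 = 85.80 %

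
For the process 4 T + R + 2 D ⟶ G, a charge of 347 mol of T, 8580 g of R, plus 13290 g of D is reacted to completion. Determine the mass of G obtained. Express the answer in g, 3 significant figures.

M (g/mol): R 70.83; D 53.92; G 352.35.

30600 g

n(T) = 347.0 mol
n(R) = 8580 / 70.83 = 121.1 mol
n(D) = 13290 / 53.92 = 246.5 mol
n/ν for T = 347.0/4 = 86.75
n/ν for R = 121.1/1 = 121.1
n/ν for D = 246.5/2 = 123.3
Smallest n/ν is T → limiting reagent.
n(G) = (1/4) × 347.0 = 86.75 mol
mass = 86.75 × 352.35 = 30570 g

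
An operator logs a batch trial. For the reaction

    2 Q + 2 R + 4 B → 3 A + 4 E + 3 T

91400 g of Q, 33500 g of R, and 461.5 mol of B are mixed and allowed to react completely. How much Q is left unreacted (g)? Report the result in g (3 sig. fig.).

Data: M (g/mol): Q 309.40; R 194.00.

38000 g

n(Q) = 91400 / 309.40 = 295.4 mol
n(R) = 33500 / 194.00 = 172.7 mol
n(B) = 461.5 mol
n/ν for Q = 295.4/2 = 147.7
n/ν for R = 172.7/2 = 86.35
n/ν for B = 461.5/4 = 115.4
Smallest n/ν is R → limiting reagent.
Q consumed = (2/2) × 172.7 = 172.7 mol
Q remaining = 295.4 − 172.7 = 122.7 mol
mass = 122.7 × 309.40 = 37960 g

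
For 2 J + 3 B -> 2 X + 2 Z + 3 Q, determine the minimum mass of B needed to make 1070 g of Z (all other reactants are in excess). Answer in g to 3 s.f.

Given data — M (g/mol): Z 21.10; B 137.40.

n(Z) = 1070 / 21.10 = 50.71 mol
n(B) = (3/2) × 50.71 = 76.07 mol
mass = 76.07 × 137.40 = 10450 g

10500 g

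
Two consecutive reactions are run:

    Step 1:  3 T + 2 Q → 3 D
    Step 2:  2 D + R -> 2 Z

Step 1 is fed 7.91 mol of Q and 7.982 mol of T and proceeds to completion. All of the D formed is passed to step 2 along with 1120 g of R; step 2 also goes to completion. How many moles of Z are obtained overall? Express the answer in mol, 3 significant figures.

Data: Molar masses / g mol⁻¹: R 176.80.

Step 1:
n(Q) = 7.910 mol
n(T) = 7.982 mol
n/ν for Q = 7.910/2 = 3.955
n/ν for T = 7.982/3 = 2.661
Smallest n/ν is T → limiting reagent.
n(D) produced = (3/3) × 7.982 = 7.982 mol
Step 2:
n(D) available = 7.982 mol
n(R) = 1120 / 176.80 = 6.335 mol
n/ν for D = 7.982/2 = 3.991
n/ν for R = 6.335/1 = 6.335
Smallest n/ν is D → limiting reagent.
n(Z) = (2/2) × 7.982 = 7.982 mol

7.98 mol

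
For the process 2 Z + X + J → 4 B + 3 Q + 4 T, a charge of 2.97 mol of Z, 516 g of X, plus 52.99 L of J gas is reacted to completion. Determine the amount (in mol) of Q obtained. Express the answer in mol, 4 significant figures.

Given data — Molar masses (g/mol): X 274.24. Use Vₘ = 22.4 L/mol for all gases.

4.455 mol

n(Z) = 2.970 mol
n(X) = 516.0 / 274.24 = 1.882 mol
n(J) = 52.99 / 22.4 = 2.366 mol
n/ν for Z = 2.970/2 = 1.485
n/ν for X = 1.882/1 = 1.882
n/ν for J = 2.366/1 = 2.366
Smallest n/ν is Z → limiting reagent.
n(Q) = (3/2) × 2.970 = 4.455 mol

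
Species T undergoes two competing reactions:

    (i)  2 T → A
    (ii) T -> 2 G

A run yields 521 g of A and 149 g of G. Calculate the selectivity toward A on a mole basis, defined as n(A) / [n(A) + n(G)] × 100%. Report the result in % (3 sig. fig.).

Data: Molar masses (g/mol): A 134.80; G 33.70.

46.6 %

n(A) = 521 / 134.80 = 3.865 mol
n(G) = 149 / 33.70 = 4.421 mol
selectivity = 3.865/(3.865+4.421) × 100 = 46.64 %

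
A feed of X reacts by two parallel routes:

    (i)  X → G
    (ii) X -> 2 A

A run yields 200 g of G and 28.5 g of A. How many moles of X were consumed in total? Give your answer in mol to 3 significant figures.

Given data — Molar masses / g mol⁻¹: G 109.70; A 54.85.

n(G) = 200 / 109.70 = 1.823 mol
n(A) = 28.5 / 54.85 = 0.5196 mol
n(X) via (i) = (1/1)×1.823 = 1.823 mol
n(X) via (ii) = (1/2)×0.5196 = 0.2598 mol
total n(X) = 1.823 + 0.2598 = 2.083 mol

2.08 mol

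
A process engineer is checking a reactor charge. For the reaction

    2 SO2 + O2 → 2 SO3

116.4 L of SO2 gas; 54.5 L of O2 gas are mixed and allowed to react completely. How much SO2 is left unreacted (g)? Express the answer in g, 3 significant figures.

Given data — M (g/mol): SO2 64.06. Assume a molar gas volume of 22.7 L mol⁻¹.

n(SO2) = 116.4 / 22.7 = 5.128 mol
n(O2) = 54.50 / 22.7 = 2.401 mol
n/ν → SO2: 2.564, O2: 2.401; O2 is limiting.
SO2 consumed = (2/1) × 2.401 = 4.802 mol
SO2 remaining = 5.128 − 4.802 = 0.3260 mol
mass = 0.3260 × 64.06 = 20.88 g

20.9 g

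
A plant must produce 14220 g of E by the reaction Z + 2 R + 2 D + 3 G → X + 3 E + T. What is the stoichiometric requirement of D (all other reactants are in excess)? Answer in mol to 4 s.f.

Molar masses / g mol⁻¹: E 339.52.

27.92 mol

n(E) = 14220 / 339.52 = 41.88 mol
n(D) = (2/3) × 41.88 = 27.92 mol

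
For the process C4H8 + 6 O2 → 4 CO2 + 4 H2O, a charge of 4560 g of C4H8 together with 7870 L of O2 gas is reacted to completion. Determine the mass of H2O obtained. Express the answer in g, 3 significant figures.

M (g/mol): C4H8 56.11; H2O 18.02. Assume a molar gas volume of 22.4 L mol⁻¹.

4220 g

n(C4H8) = 4560 / 56.11 = 81.27 mol
n(O2) = 7870 / 22.4 = 351.3 mol
n/ν for C4H8 = 81.27/1 = 81.27
n/ν for O2 = 351.3/6 = 58.55
Smallest n/ν is O2 → limiting reagent.
n(H2O) = (4/6) × 351.3 = 234.2 mol
mass = 234.2 × 18.02 = 4220 g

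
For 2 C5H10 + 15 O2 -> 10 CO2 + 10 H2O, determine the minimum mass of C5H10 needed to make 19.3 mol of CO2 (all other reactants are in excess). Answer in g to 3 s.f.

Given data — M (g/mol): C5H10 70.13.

n(CO2) = 19.30 mol
n(C5H10) = (2/10) × 19.30 = 3.860 mol
mass = 3.860 × 70.13 = 270.7 g

271 g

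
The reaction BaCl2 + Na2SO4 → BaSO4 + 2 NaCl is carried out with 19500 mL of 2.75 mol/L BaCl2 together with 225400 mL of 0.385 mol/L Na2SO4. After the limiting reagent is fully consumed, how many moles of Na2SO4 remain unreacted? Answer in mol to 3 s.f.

n(BaCl2) = 2.75 × 19500/1000 = 53.63 mol
n(Na2SO4) = 0.385 × 225400/1000 = 86.78 mol
n/ν for BaCl2 = 53.63/1 = 53.63
n/ν for Na2SO4 = 86.78/1 = 86.78
Smallest n/ν is BaCl2 → limiting reagent.
Na2SO4 consumed = (1/1) × 53.63 = 53.63 mol
Na2SO4 remaining = 86.78 − 53.63 = 33.15 mol

33.2 mol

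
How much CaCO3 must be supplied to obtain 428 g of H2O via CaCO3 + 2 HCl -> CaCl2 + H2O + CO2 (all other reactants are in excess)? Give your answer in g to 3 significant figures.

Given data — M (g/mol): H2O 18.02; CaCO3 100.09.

n(H2O) = 428 / 18.02 = 23.75 mol
n(CaCO3) = (1/1) × 23.75 = 23.75 mol
mass = 23.75 × 100.09 = 2377 g

2380 g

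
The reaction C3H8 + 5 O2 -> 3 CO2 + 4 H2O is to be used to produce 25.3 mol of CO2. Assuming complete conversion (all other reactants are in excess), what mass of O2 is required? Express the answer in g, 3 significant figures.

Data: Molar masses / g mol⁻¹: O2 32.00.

n(CO2) = 25.30 mol
n(O2) = (5/3) × 25.30 = 42.17 mol
mass = 42.17 × 32.00 = 1349 g

1350 g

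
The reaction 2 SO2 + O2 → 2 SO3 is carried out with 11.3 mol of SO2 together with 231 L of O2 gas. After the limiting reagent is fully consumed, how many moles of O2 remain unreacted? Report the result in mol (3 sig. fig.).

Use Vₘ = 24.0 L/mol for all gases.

3.98 mol

n(SO2) = 11.30 mol
n(O2) = 231.0 / 24.0 = 9.625 mol
n/ν → SO2: 5.650, O2: 9.625; SO2 is limiting.
O2 consumed = (1/2) × 11.30 = 5.650 mol
O2 remaining = 9.625 − 5.650 = 3.975 mol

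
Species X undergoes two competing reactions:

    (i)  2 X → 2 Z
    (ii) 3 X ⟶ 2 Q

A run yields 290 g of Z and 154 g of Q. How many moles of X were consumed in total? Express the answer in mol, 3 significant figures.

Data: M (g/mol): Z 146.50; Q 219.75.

3.03 mol

n(Z) = 290 / 146.50 = 1.980 mol
n(Q) = 154 / 219.75 = 0.7008 mol
n(X) via (i) = (2/2)×1.980 = 1.980 mol
n(X) via (ii) = (3/2)×0.7008 = 1.051 mol
total n(X) = 1.980 + 1.051 = 3.031 mol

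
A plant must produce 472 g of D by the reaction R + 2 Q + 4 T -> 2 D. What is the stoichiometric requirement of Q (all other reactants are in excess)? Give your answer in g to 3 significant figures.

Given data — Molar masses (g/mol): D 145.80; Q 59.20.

192 g

n(D) = 472 / 145.80 = 3.237 mol
n(Q) = (2/2) × 3.237 = 3.237 mol
mass = 3.237 × 59.20 = 191.6 g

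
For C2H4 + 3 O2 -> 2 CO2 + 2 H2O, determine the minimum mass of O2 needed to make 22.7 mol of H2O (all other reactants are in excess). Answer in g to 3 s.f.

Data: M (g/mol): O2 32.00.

n(H2O) = 22.70 mol
n(O2) = (3/2) × 22.70 = 34.05 mol
mass = 34.05 × 32.00 = 1090 g

1090 g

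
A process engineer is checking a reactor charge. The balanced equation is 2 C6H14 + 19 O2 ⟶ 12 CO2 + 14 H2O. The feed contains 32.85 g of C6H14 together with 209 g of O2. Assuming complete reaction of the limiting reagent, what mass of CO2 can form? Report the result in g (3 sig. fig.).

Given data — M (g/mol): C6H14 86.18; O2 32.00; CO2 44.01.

101 g

n(C6H14) = 32.85 / 86.18 = 0.3812 mol
n(O2) = 209.0 / 32.00 = 6.531 mol
n/ν for C6H14 = 0.3812/2 = 0.1906
n/ν for O2 = 6.531/19 = 0.3437
Smallest n/ν is C6H14 → limiting reagent.
n(CO2) = (12/2) × 0.3812 = 2.287 mol
mass = 2.287 × 44.01 = 100.7 g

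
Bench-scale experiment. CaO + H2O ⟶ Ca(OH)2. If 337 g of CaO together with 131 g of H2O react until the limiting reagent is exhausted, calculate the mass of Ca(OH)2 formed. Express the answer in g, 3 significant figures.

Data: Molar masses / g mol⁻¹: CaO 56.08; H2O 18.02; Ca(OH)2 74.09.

445 g

n(CaO) = 337.0 / 56.08 = 6.009 mol
n(H2O) = 131.0 / 18.02 = 7.270 mol
n/ν → CaO: 6.009, H2O: 7.270; CaO is limiting.
n(Ca(OH)2) = (1/1) × 6.009 = 6.009 mol
mass = 6.009 × 74.09 = 445.2 g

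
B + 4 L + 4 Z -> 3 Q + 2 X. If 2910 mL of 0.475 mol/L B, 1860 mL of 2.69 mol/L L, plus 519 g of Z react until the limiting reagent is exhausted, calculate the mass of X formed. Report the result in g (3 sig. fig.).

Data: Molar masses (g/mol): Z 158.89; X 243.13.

397 g

n(B) = 0.475 × 2910/1000 = 1.382 mol
n(L) = 2.69 × 1860/1000 = 5.003 mol
n(Z) = 519.0 / 158.89 = 3.266 mol
n/ν for B = 1.382/1 = 1.382
n/ν for L = 5.003/4 = 1.251
n/ν for Z = 3.266/4 = 0.8165
Smallest n/ν is Z → limiting reagent.
n(X) = (2/4) × 3.266 = 1.633 mol
mass = 1.633 × 243.13 = 397.0 g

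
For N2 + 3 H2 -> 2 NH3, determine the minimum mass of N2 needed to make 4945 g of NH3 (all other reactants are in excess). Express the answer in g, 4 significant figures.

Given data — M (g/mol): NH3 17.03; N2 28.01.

n(NH3) = 4945 / 17.03 = 290.4 mol
n(N2) = (1/2) × 290.4 = 145.2 mol
mass = 145.2 × 28.01 = 4067 g

4067 g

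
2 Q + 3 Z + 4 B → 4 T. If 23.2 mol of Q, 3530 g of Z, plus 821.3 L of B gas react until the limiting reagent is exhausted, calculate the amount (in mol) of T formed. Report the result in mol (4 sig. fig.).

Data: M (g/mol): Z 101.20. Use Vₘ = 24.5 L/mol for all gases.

n(Q) = 23.20 mol
n(Z) = 3530 / 101.20 = 34.88 mol
n(B) = 821.3 / 24.5 = 33.52 mol
n/ν for Q = 23.20/2 = 11.60
n/ν for Z = 34.88/3 = 11.63
n/ν for B = 33.52/4 = 8.380
Smallest n/ν is B → limiting reagent.
n(T) = (4/4) × 33.52 = 33.52 mol

33.52 mol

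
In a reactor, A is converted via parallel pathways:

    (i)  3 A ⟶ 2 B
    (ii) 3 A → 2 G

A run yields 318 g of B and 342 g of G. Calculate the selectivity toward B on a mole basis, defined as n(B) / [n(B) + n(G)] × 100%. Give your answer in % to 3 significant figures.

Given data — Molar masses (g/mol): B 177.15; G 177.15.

48.2 %

n(B) = 318 / 177.15 = 1.795 mol
n(G) = 342 / 177.15 = 1.931 mol
selectivity = 1.795/(1.795+1.931) × 100 = 48.17 %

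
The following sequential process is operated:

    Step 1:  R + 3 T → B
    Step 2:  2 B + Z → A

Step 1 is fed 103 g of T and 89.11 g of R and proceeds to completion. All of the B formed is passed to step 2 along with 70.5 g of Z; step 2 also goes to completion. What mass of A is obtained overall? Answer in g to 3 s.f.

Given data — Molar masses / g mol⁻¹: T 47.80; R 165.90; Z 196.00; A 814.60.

Step 1:
n(T) = 103.0 / 47.80 = 2.155 mol
n(R) = 89.11 / 165.90 = 0.5371 mol
n/ν → T: 0.7183, R: 0.5371; R is limiting.
n(B) produced = (1/1) × 0.5371 = 0.5371 mol
Step 2:
n(B) available = 0.5371 mol
n(Z) = 70.50 / 196.00 = 0.3597 mol
n/ν → B: 0.2686, Z: 0.3597; B is limiting.
n(A) = (1/2) × 0.5371 = 0.2686 mol
mass = 0.2686 × 814.60 = 218.8 g

219 g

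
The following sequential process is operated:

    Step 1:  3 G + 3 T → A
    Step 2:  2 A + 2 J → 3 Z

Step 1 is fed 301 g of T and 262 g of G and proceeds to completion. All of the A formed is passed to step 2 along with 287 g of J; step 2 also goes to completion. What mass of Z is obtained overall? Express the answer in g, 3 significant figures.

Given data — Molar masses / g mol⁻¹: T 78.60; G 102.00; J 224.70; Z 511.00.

656 g

Step 1:
n(T) = 301.0 / 78.60 = 3.830 mol
n(G) = 262.0 / 102.00 = 2.569 mol
n/ν → T: 1.277, G: 0.8563; G is limiting.
n(A) produced = (1/3) × 2.569 = 0.8563 mol
Step 2:
n(A) available = 0.8563 mol
n(J) = 287.0 / 224.70 = 1.277 mol
n/ν → A: 0.4282, J: 0.6385; A is limiting.
n(Z) = (3/2) × 0.8563 = 1.284 mol
mass = 1.284 × 511.00 = 656.1 g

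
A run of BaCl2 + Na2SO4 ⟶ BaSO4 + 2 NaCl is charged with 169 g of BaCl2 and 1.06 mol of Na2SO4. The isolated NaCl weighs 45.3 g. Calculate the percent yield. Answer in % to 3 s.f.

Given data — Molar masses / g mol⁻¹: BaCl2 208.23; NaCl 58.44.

47.8 %

n(BaCl2) = 169.0 / 208.23 = 0.8116 mol
n(Na2SO4) = 1.060 mol
n/ν for BaCl2 = 0.8116/1 = 0.8116
n/ν for Na2SO4 = 1.060/1 = 1.060
Smallest n/ν is BaCl2 → limiting reagent.
theoretical n(NaCl) = (2/1) × 0.8116 = 1.623 mol → 94.85 g
% yield = 45.3 / 94.85 × 100 = 47.76 %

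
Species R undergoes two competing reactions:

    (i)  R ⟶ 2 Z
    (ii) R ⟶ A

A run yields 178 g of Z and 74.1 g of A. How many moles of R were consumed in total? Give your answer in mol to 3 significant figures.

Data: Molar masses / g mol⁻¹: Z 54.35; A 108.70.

n(Z) = 178 / 54.35 = 3.275 mol
n(A) = 74.1 / 108.70 = 0.6817 mol
n(R) via (i) = (1/2)×3.275 = 1.638 mol
n(R) via (ii) = (1/1)×0.6817 = 0.6817 mol
total n(R) = 1.638 + 0.6817 = 2.320 mol

2.32 mol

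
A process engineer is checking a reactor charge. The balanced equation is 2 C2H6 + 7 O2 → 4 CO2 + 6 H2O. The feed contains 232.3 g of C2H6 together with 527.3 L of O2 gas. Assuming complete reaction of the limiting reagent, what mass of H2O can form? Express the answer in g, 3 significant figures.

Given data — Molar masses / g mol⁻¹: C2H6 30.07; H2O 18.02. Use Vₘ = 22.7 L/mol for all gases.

359 g

n(C2H6) = 232.3 / 30.07 = 7.725 mol
n(O2) = 527.3 / 22.7 = 23.23 mol
n/ν → C2H6: 3.863, O2: 3.319; O2 is limiting.
n(H2O) = (6/7) × 23.23 = 19.91 mol
mass = 19.91 × 18.02 = 358.8 g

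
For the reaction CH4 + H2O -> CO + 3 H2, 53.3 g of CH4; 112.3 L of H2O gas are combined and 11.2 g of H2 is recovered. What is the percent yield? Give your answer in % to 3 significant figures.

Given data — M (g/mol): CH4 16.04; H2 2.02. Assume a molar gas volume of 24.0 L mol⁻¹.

n(CH4) = 53.30 / 16.04 = 3.323 mol
n(H2O) = 112.3 / 24.0 = 4.679 mol
n/ν → CH4: 3.323, H2O: 4.679; CH4 is limiting.
theoretical n(H2) = (3/1) × 3.323 = 9.969 mol → 20.14 g
% yield = 11.2 / 20.14 × 100 = 55.61 %

55.6 %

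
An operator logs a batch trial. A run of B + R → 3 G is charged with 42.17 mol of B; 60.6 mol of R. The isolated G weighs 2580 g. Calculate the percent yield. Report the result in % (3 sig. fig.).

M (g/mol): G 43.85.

n(B) = 42.17 mol
n(R) = 60.60 mol
n/ν → B: 42.17, R: 60.60; B is limiting.
theoretical n(G) = (3/1) × 42.17 = 126.5 mol → 5547 g
% yield = 2580 / 5547 × 100 = 46.51 %

46.5 %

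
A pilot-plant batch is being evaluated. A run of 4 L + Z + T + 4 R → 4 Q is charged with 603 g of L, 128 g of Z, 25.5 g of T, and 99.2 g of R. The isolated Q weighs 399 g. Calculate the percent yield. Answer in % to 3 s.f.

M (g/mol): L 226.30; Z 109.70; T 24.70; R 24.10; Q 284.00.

52.7 %

n(L) = 603.0 / 226.30 = 2.665 mol
n(Z) = 128.0 / 109.70 = 1.167 mol
n(T) = 25.50 / 24.70 = 1.032 mol
n(R) = 99.20 / 24.10 = 4.116 mol
n/ν → L: 0.6663, Z: 1.167, T: 1.032, R: 1.029; L is limiting.
theoretical n(Q) = (4/4) × 2.665 = 2.665 mol → 756.9 g
% yield = 399 / 756.9 × 100 = 52.72 %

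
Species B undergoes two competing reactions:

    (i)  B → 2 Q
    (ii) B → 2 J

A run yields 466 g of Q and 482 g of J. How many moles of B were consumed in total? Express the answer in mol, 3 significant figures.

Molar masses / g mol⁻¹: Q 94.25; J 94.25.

5.03 mol

n(Q) = 466 / 94.25 = 4.944 mol
n(J) = 482 / 94.25 = 5.114 mol
n(B) via (i) = (1/2)×4.944 = 2.472 mol
n(B) via (ii) = (1/2)×5.114 = 2.557 mol
total n(B) = 2.472 + 2.557 = 5.029 mol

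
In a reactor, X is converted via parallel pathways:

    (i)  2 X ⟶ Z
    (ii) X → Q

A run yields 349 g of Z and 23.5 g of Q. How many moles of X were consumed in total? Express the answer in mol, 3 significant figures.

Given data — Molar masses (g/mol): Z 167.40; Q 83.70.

4.45 mol

n(Z) = 349 / 167.40 = 2.085 mol
n(Q) = 23.5 / 83.70 = 0.2808 mol
n(X) via (i) = (2/1)×2.085 = 4.170 mol
n(X) via (ii) = (1/1)×0.2808 = 0.2808 mol
total n(X) = 4.170 + 0.2808 = 4.451 mol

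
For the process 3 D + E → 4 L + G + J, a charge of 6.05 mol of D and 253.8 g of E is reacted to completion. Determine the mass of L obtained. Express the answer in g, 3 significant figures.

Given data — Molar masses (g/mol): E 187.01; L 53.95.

n(D) = 6.050 mol
n(E) = 253.8 / 187.01 = 1.357 mol
n/ν → D: 2.017, E: 1.357; E is limiting.
n(L) = (4/1) × 1.357 = 5.428 mol
mass = 5.428 × 53.95 = 292.8 g

293 g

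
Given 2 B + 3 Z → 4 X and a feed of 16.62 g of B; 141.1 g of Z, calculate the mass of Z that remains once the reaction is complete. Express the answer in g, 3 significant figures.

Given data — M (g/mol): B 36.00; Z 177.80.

18.0 g

n(B) = 16.62 / 36.00 = 0.4617 mol
n(Z) = 141.1 / 177.80 = 0.7936 mol
n/ν for B = 0.4617/2 = 0.2309
n/ν for Z = 0.7936/3 = 0.2645
Smallest n/ν is B → limiting reagent.
Z consumed = (3/2) × 0.4617 = 0.6926 mol
Z remaining = 0.7936 − 0.6926 = 0.1010 mol
mass = 0.1010 × 177.80 = 17.96 g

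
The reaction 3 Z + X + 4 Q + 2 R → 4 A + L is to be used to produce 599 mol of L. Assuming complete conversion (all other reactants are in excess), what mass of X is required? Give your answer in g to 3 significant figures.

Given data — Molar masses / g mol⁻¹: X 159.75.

95700 g

n(L) = 599.0 mol
n(X) = (1/1) × 599.0 = 599.0 mol
mass = 599.0 × 159.75 = 95690 g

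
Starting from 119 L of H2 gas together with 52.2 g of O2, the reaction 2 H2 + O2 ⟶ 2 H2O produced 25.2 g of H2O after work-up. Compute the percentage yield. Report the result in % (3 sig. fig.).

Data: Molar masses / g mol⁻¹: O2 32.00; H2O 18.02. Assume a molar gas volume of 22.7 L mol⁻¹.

42.9 %

n(H2) = 119.0 / 22.7 = 5.242 mol
n(O2) = 52.20 / 32.00 = 1.631 mol
n/ν for H2 = 5.242/2 = 2.621
n/ν for O2 = 1.631/1 = 1.631
Smallest n/ν is O2 → limiting reagent.
theoretical n(H2O) = (2/1) × 1.631 = 3.262 mol → 58.78 g
% yield = 25.2 / 58.78 × 100 = 42.87 %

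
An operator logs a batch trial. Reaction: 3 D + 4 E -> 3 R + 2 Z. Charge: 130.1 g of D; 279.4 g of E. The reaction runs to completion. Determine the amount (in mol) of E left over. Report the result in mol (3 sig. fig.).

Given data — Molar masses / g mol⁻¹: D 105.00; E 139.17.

0.356 mol

n(D) = 130.1 / 105.00 = 1.239 mol
n(E) = 279.4 / 139.17 = 2.008 mol
n/ν for D = 1.239/3 = 0.4130
n/ν for E = 2.008/4 = 0.5020
Smallest n/ν is D → limiting reagent.
E consumed = (4/3) × 1.239 = 1.652 mol
E remaining = 2.008 − 1.652 = 0.3560 mol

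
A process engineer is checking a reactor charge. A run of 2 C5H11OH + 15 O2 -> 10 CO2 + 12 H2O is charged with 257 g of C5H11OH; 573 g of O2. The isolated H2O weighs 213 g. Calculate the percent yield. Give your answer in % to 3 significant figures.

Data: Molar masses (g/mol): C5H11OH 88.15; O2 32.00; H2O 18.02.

82.5 %

n(C5H11OH) = 257.0 / 88.15 = 2.915 mol
n(O2) = 573.0 / 32.00 = 17.91 mol
n/ν → C5H11OH: 1.458, O2: 1.194; O2 is limiting.
theoretical n(H2O) = (12/15) × 17.91 = 14.33 mol → 258.2 g
% yield = 213 / 258.2 × 100 = 82.49 %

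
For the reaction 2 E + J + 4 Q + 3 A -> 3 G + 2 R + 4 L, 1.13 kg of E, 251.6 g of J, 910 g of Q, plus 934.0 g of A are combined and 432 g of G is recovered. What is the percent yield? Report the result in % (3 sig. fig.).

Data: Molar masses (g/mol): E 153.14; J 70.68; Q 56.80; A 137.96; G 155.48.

41.0 %

n(E) = 1.130×1000 / 153.14 = 7.379 mol
n(J) = 251.6 / 70.68 = 3.560 mol
n(Q) = 910.0 / 56.80 = 16.02 mol
n(A) = 934.0 / 137.96 = 6.770 mol
n/ν → E: 3.690, J: 3.560, Q: 4.005, A: 2.257; A is limiting.
theoretical n(G) = (3/3) × 6.770 = 6.770 mol → 1053 g
% yield = 432 / 1053 × 100 = 41.03 %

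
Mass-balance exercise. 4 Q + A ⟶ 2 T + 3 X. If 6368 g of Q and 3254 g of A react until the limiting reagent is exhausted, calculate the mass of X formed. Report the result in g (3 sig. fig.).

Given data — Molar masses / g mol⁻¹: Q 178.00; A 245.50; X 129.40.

n(Q) = 6368 / 178.00 = 35.78 mol
n(A) = 3254 / 245.50 = 13.25 mol
n/ν → Q: 8.945, A: 13.25; Q is limiting.
n(X) = (3/4) × 35.78 = 26.84 mol
mass = 26.84 × 129.40 = 3473 g

3470 g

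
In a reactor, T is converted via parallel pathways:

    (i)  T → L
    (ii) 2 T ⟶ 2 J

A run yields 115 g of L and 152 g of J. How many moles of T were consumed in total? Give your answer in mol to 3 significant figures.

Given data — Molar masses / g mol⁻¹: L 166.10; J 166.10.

n(L) = 115 / 166.10 = 0.6924 mol
n(J) = 152 / 166.10 = 0.9151 mol
n(T) via (i) = (1/1)×0.6924 = 0.6924 mol
n(T) via (ii) = (2/2)×0.9151 = 0.9151 mol
total n(T) = 0.6924 + 0.9151 = 1.608 mol

1.61 mol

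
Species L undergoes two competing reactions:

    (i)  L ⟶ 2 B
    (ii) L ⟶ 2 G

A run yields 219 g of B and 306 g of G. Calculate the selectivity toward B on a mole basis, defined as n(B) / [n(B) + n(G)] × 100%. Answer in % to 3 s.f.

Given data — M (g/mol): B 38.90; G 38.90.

n(B) = 219 / 38.90 = 5.630 mol
n(G) = 306 / 38.90 = 7.866 mol
selectivity = 5.630/(5.630+7.866) × 100 = 41.72 %

41.7 %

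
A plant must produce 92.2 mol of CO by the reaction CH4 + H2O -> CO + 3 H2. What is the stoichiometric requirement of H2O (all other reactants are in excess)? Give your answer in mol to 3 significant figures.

92.2 mol

n(CO) = 92.20 mol
n(H2O) = (1/1) × 92.20 = 92.20 mol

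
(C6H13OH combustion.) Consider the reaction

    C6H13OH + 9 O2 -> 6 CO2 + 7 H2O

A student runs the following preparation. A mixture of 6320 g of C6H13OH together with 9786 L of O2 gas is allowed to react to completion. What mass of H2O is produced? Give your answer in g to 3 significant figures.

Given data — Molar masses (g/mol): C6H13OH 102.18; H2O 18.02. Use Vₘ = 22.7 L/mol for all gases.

6040 g

n(C6H13OH) = 6320 / 102.18 = 61.85 mol
n(O2) = 9786 / 22.7 = 431.1 mol
n/ν for C6H13OH = 61.85/1 = 61.85
n/ν for O2 = 431.1/9 = 47.90
Smallest n/ν is O2 → limiting reagent.
n(H2O) = (7/9) × 431.1 = 335.3 mol
mass = 335.3 × 18.02 = 6042 g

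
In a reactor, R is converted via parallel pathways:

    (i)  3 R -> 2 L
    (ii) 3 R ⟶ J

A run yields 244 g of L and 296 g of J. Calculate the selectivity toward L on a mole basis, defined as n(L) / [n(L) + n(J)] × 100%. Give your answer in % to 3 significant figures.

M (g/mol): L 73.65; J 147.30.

62.2 %

n(L) = 244 / 73.65 = 3.313 mol
n(J) = 296 / 147.30 = 2.010 mol
selectivity = 3.313/(3.313+2.010) × 100 = 62.24 %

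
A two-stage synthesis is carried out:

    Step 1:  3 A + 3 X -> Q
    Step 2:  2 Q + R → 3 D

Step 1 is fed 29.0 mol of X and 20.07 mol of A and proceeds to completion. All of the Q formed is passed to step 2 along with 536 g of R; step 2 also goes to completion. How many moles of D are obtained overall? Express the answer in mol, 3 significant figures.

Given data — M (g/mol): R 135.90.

Step 1:
n(X) = 29.00 mol
n(A) = 20.07 mol
n/ν for X = 29.00/3 = 9.667
n/ν for A = 20.07/3 = 6.690
Smallest n/ν is A → limiting reagent.
n(Q) produced = (1/3) × 20.07 = 6.690 mol
Step 2:
n(Q) available = 6.690 mol
n(R) = 536.0 / 135.90 = 3.944 mol
n/ν for Q = 6.690/2 = 3.345
n/ν for R = 3.944/1 = 3.944
Smallest n/ν is Q → limiting reagent.
n(D) = (3/2) × 6.690 = 10.04 mol

10.0 mol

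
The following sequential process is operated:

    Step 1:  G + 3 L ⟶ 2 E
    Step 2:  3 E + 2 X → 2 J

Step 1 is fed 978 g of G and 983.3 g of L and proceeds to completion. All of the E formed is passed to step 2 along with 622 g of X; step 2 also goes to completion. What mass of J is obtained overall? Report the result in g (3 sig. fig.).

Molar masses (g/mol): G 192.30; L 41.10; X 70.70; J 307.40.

2080 g

Step 1:
n(G) = 978.0 / 192.30 = 5.086 mol
n(L) = 983.3 / 41.10 = 23.92 mol
n/ν for G = 5.086/1 = 5.086
n/ν for L = 23.92/3 = 7.973
Smallest n/ν is G → limiting reagent.
n(E) produced = (2/1) × 5.086 = 10.17 mol
Step 2:
n(E) available = 10.17 mol
n(X) = 622.0 / 70.70 = 8.798 mol
n/ν for E = 10.17/3 = 3.390
n/ν for X = 8.798/2 = 4.399
Smallest n/ν is E → limiting reagent.
n(J) = (2/3) × 10.17 = 6.780 mol
mass = 6.780 × 307.40 = 2084 g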